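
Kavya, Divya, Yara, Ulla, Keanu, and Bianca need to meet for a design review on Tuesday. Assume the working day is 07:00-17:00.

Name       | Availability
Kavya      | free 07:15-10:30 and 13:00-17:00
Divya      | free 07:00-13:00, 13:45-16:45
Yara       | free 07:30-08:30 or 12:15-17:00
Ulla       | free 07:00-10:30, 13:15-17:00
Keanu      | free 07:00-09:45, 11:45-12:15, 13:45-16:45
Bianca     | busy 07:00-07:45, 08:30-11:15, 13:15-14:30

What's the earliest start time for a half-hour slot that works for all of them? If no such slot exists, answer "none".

07:45

Kavya free: 07:15-10:30, 13:00-17:00.
Divya free: 07:00-13:00, 13:45-16:45.
Yara free: 07:30-08:30, 12:15-17:00.
Ulla free: 07:00-10:30, 13:15-17:00.
Keanu free: 07:00-09:45, 11:45-12:15, 13:45-16:45.
Bianca free: 07:45-08:30, 11:15-13:15, 14:30-17:00 (invert busy blocks within the working day).
Kavya ∩ Divya: 07:15-10:30, 13:45-16:45.
Kavya ∩ Divya ∩ Yara: 07:30-08:30, 13:45-16:45.
Kavya ∩ Divya ∩ Yara ∩ Ulla: 07:30-08:30, 13:45-16:45.
Kavya ∩ Divya ∩ Yara ∩ Ulla ∩ Keanu: 07:30-08:30, 13:45-16:45.
Kavya ∩ Divya ∩ Yara ∩ Ulla ∩ Keanu ∩ Bianca: 07:45-08:30, 14:30-16:45.
So the common availability across everyone is 07:45-08:30, 14:30-16:45.
The first common window of at least 30 minutes is 07:45-08:30, so the earliest start is 07:45.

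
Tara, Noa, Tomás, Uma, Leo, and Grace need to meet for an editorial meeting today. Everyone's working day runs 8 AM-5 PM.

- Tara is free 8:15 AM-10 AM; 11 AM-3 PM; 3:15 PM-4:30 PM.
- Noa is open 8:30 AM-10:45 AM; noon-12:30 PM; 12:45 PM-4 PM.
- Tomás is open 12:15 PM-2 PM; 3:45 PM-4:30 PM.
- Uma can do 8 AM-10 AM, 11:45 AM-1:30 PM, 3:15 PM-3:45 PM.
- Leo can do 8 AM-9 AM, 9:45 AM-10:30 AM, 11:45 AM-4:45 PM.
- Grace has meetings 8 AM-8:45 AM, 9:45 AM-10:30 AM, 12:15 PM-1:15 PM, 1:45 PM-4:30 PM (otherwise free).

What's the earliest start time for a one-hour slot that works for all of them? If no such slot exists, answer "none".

Tara free: 08:15-10:00, 11:00-15:00, 15:15-16:30.
Noa free: 08:30-10:45, 12:00-12:30, 12:45-16:00.
Tomás free: 12:15-14:00, 15:45-16:30.
Uma free: 08:00-10:00, 11:45-13:30, 15:15-15:45.
Leo free: 08:00-09:00, 09:45-10:30, 11:45-16:45.
Grace free: 08:45-09:45, 10:30-12:15, 13:15-13:45, 16:30-17:00 (invert busy blocks within the working day).
Tara ∩ Noa: 08:30-10:00, 12:00-12:30, 12:45-15:00, 15:15-16:00.
Tara ∩ Noa ∩ Tomás: 12:15-12:30, 12:45-14:00, 15:45-16:00.
Tara ∩ Noa ∩ Tomás ∩ Uma: 12:15-12:30, 12:45-13:30.
Tara ∩ Noa ∩ Tomás ∩ Uma ∩ Leo: 12:15-12:30, 12:45-13:30.
Tara ∩ Noa ∩ Tomás ∩ Uma ∩ Leo ∩ Grace: 13:15-13:30.
Those are the intersection windows.
No common window is at least 60 minutes long.

none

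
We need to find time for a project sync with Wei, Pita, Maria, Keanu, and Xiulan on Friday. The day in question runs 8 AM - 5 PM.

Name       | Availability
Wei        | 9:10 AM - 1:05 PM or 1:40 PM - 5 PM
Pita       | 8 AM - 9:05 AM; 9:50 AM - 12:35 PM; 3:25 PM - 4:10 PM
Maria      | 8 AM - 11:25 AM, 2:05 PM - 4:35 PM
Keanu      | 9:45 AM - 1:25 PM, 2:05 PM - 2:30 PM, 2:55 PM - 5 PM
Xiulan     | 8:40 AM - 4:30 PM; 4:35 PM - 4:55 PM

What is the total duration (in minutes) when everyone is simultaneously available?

Wei ∩ Pita: 09:50-12:35, 15:25-16:10.
Wei ∩ Pita ∩ Maria: 09:50-11:25, 15:25-16:10.
Wei ∩ Pita ∩ Maria ∩ Keanu: 09:50-11:25, 15:25-16:10.
Wei ∩ Pita ∩ Maria ∩ Keanu ∩ Xiulan: 09:50-11:25, 15:25-16:10.
Summing the common windows: 95 + 45 = 140 minutes.

140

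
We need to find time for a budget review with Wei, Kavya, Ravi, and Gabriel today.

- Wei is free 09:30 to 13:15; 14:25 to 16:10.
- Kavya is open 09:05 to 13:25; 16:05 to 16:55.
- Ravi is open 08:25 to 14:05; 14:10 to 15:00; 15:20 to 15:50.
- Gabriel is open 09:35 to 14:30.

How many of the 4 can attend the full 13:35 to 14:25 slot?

1

Gabriel can make the full 13:35-14:25 slot — that's 1.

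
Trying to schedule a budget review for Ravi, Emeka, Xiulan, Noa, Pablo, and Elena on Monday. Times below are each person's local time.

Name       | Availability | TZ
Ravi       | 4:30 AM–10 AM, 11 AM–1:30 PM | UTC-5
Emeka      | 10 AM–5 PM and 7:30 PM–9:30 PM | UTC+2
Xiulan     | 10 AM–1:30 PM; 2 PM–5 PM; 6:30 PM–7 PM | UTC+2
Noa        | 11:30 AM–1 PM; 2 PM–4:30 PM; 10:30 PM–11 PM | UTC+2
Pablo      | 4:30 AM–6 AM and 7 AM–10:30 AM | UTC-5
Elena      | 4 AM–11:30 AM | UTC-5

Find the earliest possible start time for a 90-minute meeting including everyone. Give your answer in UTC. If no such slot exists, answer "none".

09:30

Ravi in UTC: 09:30-15:00, 16:00-18:30 (add 5h to convert from UTC-5).
Emeka in UTC: 08:00-15:00, 17:30-19:30 (subtract 2h to convert from UTC+2).
Xiulan in UTC: 08:00-11:30, 12:00-15:00, 16:30-17:00 (subtract 2h to convert from UTC+2).
Noa in UTC: 09:30-11:00, 12:00-14:30, 20:30-21:00 (subtract 2h to convert from UTC+2).
Pablo in UTC: 09:30-11:00, 12:00-15:30 (add 5h to convert from UTC-5).
Elena in UTC: 09:00-16:30 (add 5h to convert from UTC-5).
Ravi ∩ Emeka: 09:30-15:00, 17:30-18:30.
Ravi ∩ Emeka ∩ Xiulan: 09:30-11:30, 12:00-15:00.
Ravi ∩ Emeka ∩ Xiulan ∩ Noa: 09:30-11:00, 12:00-14:30.
Ravi ∩ Emeka ∩ Xiulan ∩ Noa ∩ Pablo: 09:30-11:00, 12:00-14:30.
Ravi ∩ Emeka ∩ Xiulan ∩ Noa ∩ Pablo ∩ Elena: 09:30-11:00, 12:00-14:30.
The first common window of at least 90 minutes is 09:30-11:00, so the earliest start is 09:30.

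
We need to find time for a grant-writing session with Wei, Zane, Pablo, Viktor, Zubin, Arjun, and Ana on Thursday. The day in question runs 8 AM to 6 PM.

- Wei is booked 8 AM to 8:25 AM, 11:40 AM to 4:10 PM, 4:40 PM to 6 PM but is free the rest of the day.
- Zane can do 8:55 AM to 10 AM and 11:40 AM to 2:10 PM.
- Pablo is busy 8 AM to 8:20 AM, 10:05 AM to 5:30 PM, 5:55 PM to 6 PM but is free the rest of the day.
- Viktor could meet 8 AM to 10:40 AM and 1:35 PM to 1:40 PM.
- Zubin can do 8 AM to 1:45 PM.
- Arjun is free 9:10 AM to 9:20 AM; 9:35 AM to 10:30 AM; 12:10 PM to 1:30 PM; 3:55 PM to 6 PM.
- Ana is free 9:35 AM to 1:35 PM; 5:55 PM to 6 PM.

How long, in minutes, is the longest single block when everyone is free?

25

Wei free: 08:25-11:40, 16:10-16:40 (invert busy blocks within the working day).
Zane free: 08:55-10:00, 11:40-14:10.
Pablo free: 08:20-10:05, 17:30-17:55 (invert busy blocks within the working day).
Viktor free: 08:00-10:40, 13:35-13:40.
Zubin free: 08:00-13:45.
Arjun free: 09:10-09:20, 09:35-10:30, 12:10-13:30, 15:55-18:00.
Ana free: 09:35-13:35, 17:55-18:00.
Wei ∩ Zane: 08:55-10:00.
Wei ∩ Zane ∩ Pablo: 08:55-10:00.
Wei ∩ Zane ∩ Pablo ∩ Viktor: 08:55-10:00.
Wei ∩ Zane ∩ Pablo ∩ Viktor ∩ Zubin: 08:55-10:00.
Wei ∩ Zane ∩ Pablo ∩ Viktor ∩ Zubin ∩ Arjun: 09:10-09:20, 09:35-10:00.
Wei ∩ Zane ∩ Pablo ∩ Viktor ∩ Zubin ∩ Arjun ∩ Ana: 09:35-10:00.
So the common availability across everyone is 09:35-10:00.
The longest is 09:35-10:00 at 25 minutes.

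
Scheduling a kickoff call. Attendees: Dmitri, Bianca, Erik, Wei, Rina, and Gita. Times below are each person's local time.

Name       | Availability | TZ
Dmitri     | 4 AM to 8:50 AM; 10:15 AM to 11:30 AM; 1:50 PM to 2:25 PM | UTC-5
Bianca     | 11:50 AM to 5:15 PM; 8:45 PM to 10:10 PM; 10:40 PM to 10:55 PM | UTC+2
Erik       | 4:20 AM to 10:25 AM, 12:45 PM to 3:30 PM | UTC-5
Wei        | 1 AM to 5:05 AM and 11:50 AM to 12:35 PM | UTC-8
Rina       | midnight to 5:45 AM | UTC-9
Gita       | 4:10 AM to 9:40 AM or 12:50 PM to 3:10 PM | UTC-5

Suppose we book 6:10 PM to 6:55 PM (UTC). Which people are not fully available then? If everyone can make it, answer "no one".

Dmitri in UTC: 09:00-13:50, 15:15-16:30, 18:50-19:25 (add 5h to convert from UTC-5).
Bianca in UTC: 09:50-15:15, 18:45-20:10, 20:40-20:55 (subtract 2h to convert from UTC+2).
Erik in UTC: 09:20-15:25, 17:45-20:30 (add 5h to convert from UTC-5).
Wei in UTC: 09:00-13:05, 19:50-20:35 (add 8h to convert from UTC-8).
Rina in UTC: 09:00-14:45 (add 9h to convert from UTC-9).
Gita in UTC: 09:10-14:40, 17:50-20:10 (add 5h to convert from UTC-5).
Dmitri: not fully free for 18:10-18:55. Bianca: not fully free for 18:10-18:55. Erik: free for 18:10-18:55. Wei: not fully free for 18:10-18:55. Rina: not fully free for 18:10-18:55. Gita: free for 18:10-18:55.

Bianca, Dmitri, Rina, Wei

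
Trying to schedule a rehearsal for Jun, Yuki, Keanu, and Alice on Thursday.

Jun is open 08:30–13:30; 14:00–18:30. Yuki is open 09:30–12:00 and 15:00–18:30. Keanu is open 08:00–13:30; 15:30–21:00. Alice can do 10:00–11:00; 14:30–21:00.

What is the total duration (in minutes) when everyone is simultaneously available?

Jun ∩ Yuki: 09:30-12:00, 15:00-18:30.
Jun ∩ Yuki ∩ Keanu: 09:30-12:00, 15:30-18:30.
Jun ∩ Yuki ∩ Keanu ∩ Alice: 10:00-11:00, 15:30-18:30.
Summing the common windows: 60 + 180 = 240 minutes.

240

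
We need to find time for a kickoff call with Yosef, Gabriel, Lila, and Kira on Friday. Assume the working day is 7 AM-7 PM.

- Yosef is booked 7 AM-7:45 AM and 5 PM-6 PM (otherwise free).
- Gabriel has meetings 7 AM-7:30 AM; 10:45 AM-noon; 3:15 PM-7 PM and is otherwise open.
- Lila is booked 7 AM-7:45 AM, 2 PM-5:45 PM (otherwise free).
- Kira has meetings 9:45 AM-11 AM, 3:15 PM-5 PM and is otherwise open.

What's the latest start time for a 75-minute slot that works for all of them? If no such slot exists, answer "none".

Yosef free: 07:45-17:00, 18:00-19:00 (invert busy blocks within the working day).
Gabriel free: 07:30-10:45, 12:00-15:15 (invert busy blocks within the working day).
Lila free: 07:45-14:00, 17:45-19:00 (invert busy blocks within the working day).
Kira free: 07:00-09:45, 11:00-15:15, 17:00-19:00 (invert busy blocks within the working day).
Yosef ∩ Gabriel: 07:45-10:45, 12:00-15:15.
Yosef ∩ Gabriel ∩ Lila: 07:45-10:45, 12:00-14:00.
Yosef ∩ Gabriel ∩ Lila ∩ Kira: 07:45-09:45, 12:00-14:00.
Those are the intersection windows.
The last common window of at least 75 minutes is 12:00-14:00; a 75-minute meeting can start as late as 12:45 and still end by 14:00.

12:45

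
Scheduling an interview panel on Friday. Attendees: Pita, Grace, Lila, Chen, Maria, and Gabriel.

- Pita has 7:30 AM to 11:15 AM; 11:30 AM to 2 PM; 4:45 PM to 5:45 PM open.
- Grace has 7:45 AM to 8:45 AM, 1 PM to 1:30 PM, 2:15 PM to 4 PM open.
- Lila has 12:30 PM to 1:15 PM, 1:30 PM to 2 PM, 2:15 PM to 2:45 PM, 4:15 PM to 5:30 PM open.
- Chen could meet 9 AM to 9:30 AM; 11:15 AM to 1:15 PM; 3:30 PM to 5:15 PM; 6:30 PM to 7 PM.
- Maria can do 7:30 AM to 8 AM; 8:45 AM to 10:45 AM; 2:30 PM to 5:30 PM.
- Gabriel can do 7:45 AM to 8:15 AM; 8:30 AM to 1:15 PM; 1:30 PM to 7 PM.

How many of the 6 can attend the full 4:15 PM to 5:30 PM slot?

Lila, Maria, and Gabriel can make the full 16:15-17:30 slot — that's 3.

3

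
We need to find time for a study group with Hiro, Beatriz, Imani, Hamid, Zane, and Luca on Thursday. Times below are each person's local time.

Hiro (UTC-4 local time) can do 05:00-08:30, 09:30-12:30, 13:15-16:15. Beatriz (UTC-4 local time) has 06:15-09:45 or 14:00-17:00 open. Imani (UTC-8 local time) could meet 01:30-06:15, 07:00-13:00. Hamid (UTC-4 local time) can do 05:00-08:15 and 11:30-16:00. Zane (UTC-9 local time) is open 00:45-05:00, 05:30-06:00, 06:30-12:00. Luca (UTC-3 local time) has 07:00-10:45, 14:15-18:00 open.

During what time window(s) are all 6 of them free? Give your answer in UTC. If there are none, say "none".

10:15-12:15, 18:00-20:00

Hiro in UTC: 09:00-12:30, 13:30-16:30, 17:15-20:15 (add 4h to convert from UTC-4).
Beatriz in UTC: 10:15-13:45, 18:00-21:00 (add 4h to convert from UTC-4).
Imani in UTC: 09:30-14:15, 15:00-21:00 (add 8h to convert from UTC-8).
Hamid in UTC: 09:00-12:15, 15:30-20:00 (add 4h to convert from UTC-4).
Zane in UTC: 09:45-14:00, 14:30-15:00, 15:30-21:00 (add 9h to convert from UTC-9).
Luca in UTC: 10:00-13:45, 17:15-21:00 (add 3h to convert from UTC-3).
Hiro ∩ Beatriz: 10:15-12:30, 13:30-13:45, 18:00-20:15.
Hiro ∩ Beatriz ∩ Imani: 10:15-12:30, 13:30-13:45, 18:00-20:15.
Hiro ∩ Beatriz ∩ Imani ∩ Hamid: 10:15-12:15, 18:00-20:00.
Hiro ∩ Beatriz ∩ Imani ∩ Hamid ∩ Zane: 10:15-12:15, 18:00-20:00.
Hiro ∩ Beatriz ∩ Imani ∩ Hamid ∩ Zane ∩ Luca: 10:15-12:15, 18:00-20:00.
Those are the intersection windows.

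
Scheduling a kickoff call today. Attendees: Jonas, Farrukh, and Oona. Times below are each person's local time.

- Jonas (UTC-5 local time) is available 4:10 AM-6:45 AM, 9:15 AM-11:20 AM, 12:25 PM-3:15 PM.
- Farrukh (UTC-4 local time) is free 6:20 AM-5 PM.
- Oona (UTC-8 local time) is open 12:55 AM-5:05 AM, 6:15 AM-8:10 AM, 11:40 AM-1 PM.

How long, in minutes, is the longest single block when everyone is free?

115

Jonas in UTC: 09:10-11:45, 14:15-16:20, 17:25-20:15 (add 5h to convert from UTC-5).
Farrukh in UTC: 10:20-21:00 (add 4h to convert from UTC-4).
Oona in UTC: 08:55-13:05, 14:15-16:10, 19:40-21:00 (add 8h to convert from UTC-8).
Jonas ∩ Farrukh: 10:20-11:45, 14:15-16:20, 17:25-20:15.
Jonas ∩ Farrukh ∩ Oona: 10:20-11:45, 14:15-16:10, 19:40-20:15.
The longest is 14:15-16:10 at 115 minutes.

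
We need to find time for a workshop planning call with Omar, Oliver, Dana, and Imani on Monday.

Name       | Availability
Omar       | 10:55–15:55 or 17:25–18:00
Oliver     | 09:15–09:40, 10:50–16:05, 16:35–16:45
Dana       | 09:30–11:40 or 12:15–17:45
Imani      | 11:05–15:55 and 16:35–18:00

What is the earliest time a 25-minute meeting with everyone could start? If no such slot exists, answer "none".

Omar ∩ Oliver: 10:55-15:55.
Omar ∩ Oliver ∩ Dana: 10:55-11:40, 12:15-15:55.
Omar ∩ Oliver ∩ Dana ∩ Imani: 11:05-11:40, 12:15-15:55.
Those are the intersection windows.
The first common window of at least 25 minutes is 11:05-11:40, so the earliest start is 11:05.

11:05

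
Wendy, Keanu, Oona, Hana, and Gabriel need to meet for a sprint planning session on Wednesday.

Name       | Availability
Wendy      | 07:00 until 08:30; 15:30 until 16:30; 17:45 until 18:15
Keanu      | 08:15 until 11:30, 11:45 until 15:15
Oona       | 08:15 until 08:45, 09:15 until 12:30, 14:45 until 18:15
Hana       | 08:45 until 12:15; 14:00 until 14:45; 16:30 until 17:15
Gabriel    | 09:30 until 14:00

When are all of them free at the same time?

Wendy ∩ Keanu: 08:15-08:30.
Wendy ∩ Keanu ∩ Oona: 08:15-08:30.
Wendy ∩ Keanu ∩ Oona ∩ Hana: ∅.
Wendy ∩ Keanu ∩ Oona ∩ Hana ∩ Gabriel: ∅.
There is no time when everyone is free.

none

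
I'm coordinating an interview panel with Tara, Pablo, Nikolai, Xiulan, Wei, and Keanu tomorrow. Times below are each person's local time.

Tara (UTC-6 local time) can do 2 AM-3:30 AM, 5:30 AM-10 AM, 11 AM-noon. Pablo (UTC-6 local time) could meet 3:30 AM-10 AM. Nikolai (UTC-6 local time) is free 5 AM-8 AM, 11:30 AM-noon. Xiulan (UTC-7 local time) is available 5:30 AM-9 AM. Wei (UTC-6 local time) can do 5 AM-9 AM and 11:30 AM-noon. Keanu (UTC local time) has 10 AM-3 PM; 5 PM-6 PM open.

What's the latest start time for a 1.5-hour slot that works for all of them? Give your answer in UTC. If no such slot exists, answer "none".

12:30

Tara in UTC: 08:00-09:30, 11:30-16:00, 17:00-18:00 (add 6h to convert from UTC-6).
Pablo in UTC: 09:30-16:00 (add 6h to convert from UTC-6).
Nikolai in UTC: 11:00-14:00, 17:30-18:00 (add 6h to convert from UTC-6).
Xiulan in UTC: 12:30-16:00 (add 7h to convert from UTC-7).
Wei in UTC: 11:00-15:00, 17:30-18:00 (add 6h to convert from UTC-6).
Keanu in UTC: 10:00-15:00, 17:00-18:00.
Tara ∩ Pablo: 11:30-16:00.
Tara ∩ Pablo ∩ Nikolai: 11:30-14:00.
Tara ∩ Pablo ∩ Nikolai ∩ Xiulan: 12:30-14:00.
Tara ∩ Pablo ∩ Nikolai ∩ Xiulan ∩ Wei: 12:30-14:00.
Tara ∩ Pablo ∩ Nikolai ∩ Xiulan ∩ Wei ∩ Keanu: 12:30-14:00.
The last common window of at least 90 minutes is 12:30-14:00; a 90-minute meeting can start as late as 12:30 and still end by 14:00.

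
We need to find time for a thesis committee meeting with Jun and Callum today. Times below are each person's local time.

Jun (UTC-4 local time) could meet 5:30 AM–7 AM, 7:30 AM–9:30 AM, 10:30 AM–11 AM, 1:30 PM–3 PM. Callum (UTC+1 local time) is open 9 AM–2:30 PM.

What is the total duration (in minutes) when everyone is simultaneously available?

210

Jun in UTC: 09:30-11:00, 11:30-13:30, 14:30-15:00, 17:30-19:00 (add 4h to convert from UTC-4).
Callum in UTC: 08:00-13:30 (subtract 1h to convert from UTC+1).
Jun ∩ Callum: 09:30-11:00, 11:30-13:30.
So the common availability across everyone is 09:30-11:00, 11:30-13:30.
Summing the common windows: 90 + 120 = 210 minutes.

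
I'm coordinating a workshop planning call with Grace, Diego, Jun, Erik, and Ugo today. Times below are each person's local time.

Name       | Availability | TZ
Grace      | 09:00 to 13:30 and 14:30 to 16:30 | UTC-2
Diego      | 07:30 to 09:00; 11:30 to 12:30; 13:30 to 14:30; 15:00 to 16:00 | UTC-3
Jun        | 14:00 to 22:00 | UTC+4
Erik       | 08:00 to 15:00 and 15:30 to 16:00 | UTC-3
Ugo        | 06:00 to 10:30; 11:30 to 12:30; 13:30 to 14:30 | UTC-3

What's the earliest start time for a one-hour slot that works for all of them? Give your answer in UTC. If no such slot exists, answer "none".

Grace in UTC: 11:00-15:30, 16:30-18:30 (add 2h to convert from UTC-2).
Diego in UTC: 10:30-12:00, 14:30-15:30, 16:30-17:30, 18:00-19:00 (add 3h to convert from UTC-3).
Jun in UTC: 10:00-18:00 (subtract 4h to convert from UTC+4).
Erik in UTC: 11:00-18:00, 18:30-19:00 (add 3h to convert from UTC-3).
Ugo in UTC: 09:00-13:30, 14:30-15:30, 16:30-17:30 (add 3h to convert from UTC-3).
Grace ∩ Diego: 11:00-12:00, 14:30-15:30, 16:30-17:30, 18:00-18:30.
Grace ∩ Diego ∩ Jun: 11:00-12:00, 14:30-15:30, 16:30-17:30.
Grace ∩ Diego ∩ Jun ∩ Erik: 11:00-12:00, 14:30-15:30, 16:30-17:30.
Grace ∩ Diego ∩ Jun ∩ Erik ∩ Ugo: 11:00-12:00, 14:30-15:30, 16:30-17:30.
The first common window of at least 60 minutes is 11:00-12:00, so the earliest start is 11:00.

11:00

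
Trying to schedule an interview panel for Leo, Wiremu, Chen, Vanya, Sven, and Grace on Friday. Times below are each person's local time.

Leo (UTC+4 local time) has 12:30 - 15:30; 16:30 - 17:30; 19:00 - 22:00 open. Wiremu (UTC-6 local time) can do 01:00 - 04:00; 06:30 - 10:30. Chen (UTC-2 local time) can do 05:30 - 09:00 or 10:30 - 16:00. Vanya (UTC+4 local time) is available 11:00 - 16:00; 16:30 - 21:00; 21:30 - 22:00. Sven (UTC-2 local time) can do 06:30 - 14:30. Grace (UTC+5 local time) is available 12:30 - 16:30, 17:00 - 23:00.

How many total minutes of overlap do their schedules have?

Leo in UTC: 08:30-11:30, 12:30-13:30, 15:00-18:00 (subtract 4h to convert from UTC+4).
Wiremu in UTC: 07:00-10:00, 12:30-16:30 (add 6h to convert from UTC-6).
Chen in UTC: 07:30-11:00, 12:30-18:00 (add 2h to convert from UTC-2).
Vanya in UTC: 07:00-12:00, 12:30-17:00, 17:30-18:00 (subtract 4h to convert from UTC+4).
Sven in UTC: 08:30-16:30 (add 2h to convert from UTC-2).
Grace in UTC: 07:30-11:30, 12:00-18:00 (subtract 5h to convert from UTC+5).
Leo ∩ Wiremu: 08:30-10:00, 12:30-13:30, 15:00-16:30.
Leo ∩ Wiremu ∩ Chen: 08:30-10:00, 12:30-13:30, 15:00-16:30.
Leo ∩ Wiremu ∩ Chen ∩ Vanya: 08:30-10:00, 12:30-13:30, 15:00-16:30.
Leo ∩ Wiremu ∩ Chen ∩ Vanya ∩ Sven: 08:30-10:00, 12:30-13:30, 15:00-16:30.
Leo ∩ Wiremu ∩ Chen ∩ Vanya ∩ Sven ∩ Grace: 08:30-10:00, 12:30-13:30, 15:00-16:30.
Summing the common windows: 90 + 60 + 90 = 240 minutes.

240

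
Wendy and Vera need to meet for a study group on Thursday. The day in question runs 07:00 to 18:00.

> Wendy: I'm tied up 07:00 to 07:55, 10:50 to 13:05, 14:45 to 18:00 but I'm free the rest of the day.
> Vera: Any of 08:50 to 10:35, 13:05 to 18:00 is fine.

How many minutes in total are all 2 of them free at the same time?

Wendy free: 07:55-10:50, 13:05-14:45 (invert busy blocks within the working day).
Vera free: 08:50-10:35, 13:05-18:00.
Wendy ∩ Vera: 08:50-10:35, 13:05-14:45.
Summing the common windows: 105 + 100 = 205 minutes.

205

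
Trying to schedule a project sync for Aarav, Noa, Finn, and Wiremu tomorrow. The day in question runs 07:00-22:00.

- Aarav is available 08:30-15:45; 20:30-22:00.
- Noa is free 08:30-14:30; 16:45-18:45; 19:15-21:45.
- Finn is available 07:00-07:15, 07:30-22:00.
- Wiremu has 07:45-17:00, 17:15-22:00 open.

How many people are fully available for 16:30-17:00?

2

Finn and Wiremu can make the full 16:30-17:00 slot — that's 2.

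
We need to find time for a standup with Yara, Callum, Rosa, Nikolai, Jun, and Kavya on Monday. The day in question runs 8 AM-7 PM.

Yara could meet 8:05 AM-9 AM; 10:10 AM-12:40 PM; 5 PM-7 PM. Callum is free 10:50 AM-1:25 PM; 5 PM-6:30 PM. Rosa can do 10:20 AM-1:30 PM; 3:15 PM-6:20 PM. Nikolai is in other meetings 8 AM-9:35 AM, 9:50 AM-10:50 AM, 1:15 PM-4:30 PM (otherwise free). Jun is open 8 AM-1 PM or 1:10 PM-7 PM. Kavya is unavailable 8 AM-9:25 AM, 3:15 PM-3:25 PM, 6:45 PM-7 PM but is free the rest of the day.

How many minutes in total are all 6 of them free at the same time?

Yara free: 08:05-09:00, 10:10-12:40, 17:00-19:00.
Callum free: 10:50-13:25, 17:00-18:30.
Rosa free: 10:20-13:30, 15:15-18:20.
Nikolai free: 09:35-09:50, 10:50-13:15, 16:30-19:00 (invert busy blocks within the working day).
Jun free: 08:00-13:00, 13:10-19:00.
Kavya free: 09:25-15:15, 15:25-18:45 (invert busy blocks within the working day).
Yara ∩ Callum: 10:50-12:40, 17:00-18:30.
Yara ∩ Callum ∩ Rosa: 10:50-12:40, 17:00-18:20.
Yara ∩ Callum ∩ Rosa ∩ Nikolai: 10:50-12:40, 17:00-18:20.
Yara ∩ Callum ∩ Rosa ∩ Nikolai ∩ Jun: 10:50-12:40, 17:00-18:20.
Yara ∩ Callum ∩ Rosa ∩ Nikolai ∩ Jun ∩ Kavya: 10:50-12:40, 17:00-18:20.
So the common availability across everyone is 10:50-12:40, 17:00-18:20.
Summing the common windows: 110 + 80 = 190 minutes.

190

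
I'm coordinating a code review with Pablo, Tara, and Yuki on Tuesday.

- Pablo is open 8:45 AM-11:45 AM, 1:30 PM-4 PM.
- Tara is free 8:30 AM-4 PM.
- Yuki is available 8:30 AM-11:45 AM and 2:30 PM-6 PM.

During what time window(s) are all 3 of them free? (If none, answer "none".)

Pablo ∩ Tara: 08:45-11:45, 13:30-16:00.
Pablo ∩ Tara ∩ Yuki: 08:45-11:45, 14:30-16:00.
Those are the intersection windows.

08:45-11:45, 14:30-16:00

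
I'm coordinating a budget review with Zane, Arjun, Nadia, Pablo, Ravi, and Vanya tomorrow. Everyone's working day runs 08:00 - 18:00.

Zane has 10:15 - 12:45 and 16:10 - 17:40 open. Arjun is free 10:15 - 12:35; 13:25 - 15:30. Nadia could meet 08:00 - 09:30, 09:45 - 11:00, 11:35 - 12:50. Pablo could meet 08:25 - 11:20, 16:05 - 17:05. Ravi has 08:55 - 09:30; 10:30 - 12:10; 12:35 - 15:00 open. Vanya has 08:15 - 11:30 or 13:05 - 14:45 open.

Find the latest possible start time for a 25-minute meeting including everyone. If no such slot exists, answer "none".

10:35

Zane ∩ Arjun: 10:15-12:35.
Zane ∩ Arjun ∩ Nadia: 10:15-11:00, 11:35-12:35.
Zane ∩ Arjun ∩ Nadia ∩ Pablo: 10:15-11:00.
Zane ∩ Arjun ∩ Nadia ∩ Pablo ∩ Ravi: 10:30-11:00.
Zane ∩ Arjun ∩ Nadia ∩ Pablo ∩ Ravi ∩ Vanya: 10:30-11:00.
So the common availability across everyone is 10:30-11:00.
The last common window of at least 25 minutes is 10:30-11:00; a 25-minute meeting can start as late as 10:35 and still end by 11:00.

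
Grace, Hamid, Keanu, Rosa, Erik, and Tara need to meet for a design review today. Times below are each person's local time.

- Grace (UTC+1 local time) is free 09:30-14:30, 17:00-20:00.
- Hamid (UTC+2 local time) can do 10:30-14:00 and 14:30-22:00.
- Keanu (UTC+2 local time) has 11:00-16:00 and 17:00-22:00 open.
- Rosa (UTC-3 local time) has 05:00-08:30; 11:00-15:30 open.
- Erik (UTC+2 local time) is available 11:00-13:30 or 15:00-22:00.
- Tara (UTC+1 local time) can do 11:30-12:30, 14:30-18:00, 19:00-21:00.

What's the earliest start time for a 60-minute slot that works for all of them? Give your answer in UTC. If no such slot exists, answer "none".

10:30

Grace in UTC: 08:30-13:30, 16:00-19:00 (subtract 1h to convert from UTC+1).
Hamid in UTC: 08:30-12:00, 12:30-20:00 (subtract 2h to convert from UTC+2).
Keanu in UTC: 09:00-14:00, 15:00-20:00 (subtract 2h to convert from UTC+2).
Rosa in UTC: 08:00-11:30, 14:00-18:30 (add 3h to convert from UTC-3).
Erik in UTC: 09:00-11:30, 13:00-20:00 (subtract 2h to convert from UTC+2).
Tara in UTC: 10:30-11:30, 13:30-17:00, 18:00-20:00 (subtract 1h to convert from UTC+1).
Grace ∩ Hamid: 08:30-12:00, 12:30-13:30, 16:00-19:00.
Grace ∩ Hamid ∩ Keanu: 09:00-12:00, 12:30-13:30, 16:00-19:00.
Grace ∩ Hamid ∩ Keanu ∩ Rosa: 09:00-11:30, 16:00-18:30.
Grace ∩ Hamid ∩ Keanu ∩ Rosa ∩ Erik: 09:00-11:30, 16:00-18:30.
Grace ∩ Hamid ∩ Keanu ∩ Rosa ∩ Erik ∩ Tara: 10:30-11:30, 16:00-17:00, 18:00-18:30.
The first common window of at least 60 minutes is 10:30-11:30, so the earliest start is 10:30.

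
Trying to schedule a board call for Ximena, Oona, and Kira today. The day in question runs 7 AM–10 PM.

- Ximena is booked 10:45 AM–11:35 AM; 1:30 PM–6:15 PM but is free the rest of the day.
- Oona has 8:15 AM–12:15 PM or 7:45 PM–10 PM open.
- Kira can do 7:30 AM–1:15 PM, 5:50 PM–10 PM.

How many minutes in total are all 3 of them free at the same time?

325

Ximena free: 07:00-10:45, 11:35-13:30, 18:15-22:00 (invert busy blocks within the working day).
Oona free: 08:15-12:15, 19:45-22:00.
Kira free: 07:30-13:15, 17:50-22:00.
Ximena ∩ Oona: 08:15-10:45, 11:35-12:15, 19:45-22:00.
Ximena ∩ Oona ∩ Kira: 08:15-10:45, 11:35-12:15, 19:45-22:00.
Summing the common windows: 150 + 40 + 135 = 325 minutes.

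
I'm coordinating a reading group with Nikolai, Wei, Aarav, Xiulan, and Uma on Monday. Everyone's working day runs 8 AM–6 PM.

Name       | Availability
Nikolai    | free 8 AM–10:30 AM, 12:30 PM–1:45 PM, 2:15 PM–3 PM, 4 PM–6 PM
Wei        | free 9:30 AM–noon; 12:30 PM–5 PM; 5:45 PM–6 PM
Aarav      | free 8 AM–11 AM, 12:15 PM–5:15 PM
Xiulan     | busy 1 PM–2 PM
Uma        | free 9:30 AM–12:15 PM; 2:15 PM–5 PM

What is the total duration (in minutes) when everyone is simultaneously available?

165

Nikolai free: 08:00-10:30, 12:30-13:45, 14:15-15:00, 16:00-18:00.
Wei free: 09:30-12:00, 12:30-17:00, 17:45-18:00.
Aarav free: 08:00-11:00, 12:15-17:15.
Xiulan free: 08:00-13:00, 14:00-18:00 (invert busy blocks within the working day).
Uma free: 09:30-12:15, 14:15-17:00.
Nikolai ∩ Wei: 09:30-10:30, 12:30-13:45, 14:15-15:00, 16:00-17:00, 17:45-18:00.
Nikolai ∩ Wei ∩ Aarav: 09:30-10:30, 12:30-13:45, 14:15-15:00, 16:00-17:00.
Nikolai ∩ Wei ∩ Aarav ∩ Xiulan: 09:30-10:30, 12:30-13:00, 14:15-15:00, 16:00-17:00.
Nikolai ∩ Wei ∩ Aarav ∩ Xiulan ∩ Uma: 09:30-10:30, 14:15-15:00, 16:00-17:00.
Summing the common windows: 60 + 45 + 60 = 165 minutes.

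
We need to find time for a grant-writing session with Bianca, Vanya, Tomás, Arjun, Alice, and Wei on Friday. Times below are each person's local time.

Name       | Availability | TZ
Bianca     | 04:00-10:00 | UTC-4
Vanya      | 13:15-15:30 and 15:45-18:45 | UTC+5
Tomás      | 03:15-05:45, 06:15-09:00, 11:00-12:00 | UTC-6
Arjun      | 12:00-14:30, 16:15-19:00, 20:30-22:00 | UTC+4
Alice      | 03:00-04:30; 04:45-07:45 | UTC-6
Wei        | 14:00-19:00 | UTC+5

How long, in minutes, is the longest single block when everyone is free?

90

Bianca in UTC: 08:00-14:00 (add 4h to convert from UTC-4).
Vanya in UTC: 08:15-10:30, 10:45-13:45 (subtract 5h to convert from UTC+5).
Tomás in UTC: 09:15-11:45, 12:15-15:00, 17:00-18:00 (add 6h to convert from UTC-6).
Arjun in UTC: 08:00-10:30, 12:15-15:00, 16:30-18:00 (subtract 4h to convert from UTC+4).
Alice in UTC: 09:00-10:30, 10:45-13:45 (add 6h to convert from UTC-6).
Wei in UTC: 09:00-14:00 (subtract 5h to convert from UTC+5).
Bianca ∩ Vanya: 08:15-10:30, 10:45-13:45.
Bianca ∩ Vanya ∩ Tomás: 09:15-10:30, 10:45-11:45, 12:15-13:45.
Bianca ∩ Vanya ∩ Tomás ∩ Arjun: 09:15-10:30, 12:15-13:45.
Bianca ∩ Vanya ∩ Tomás ∩ Arjun ∩ Alice: 09:15-10:30, 12:15-13:45.
Bianca ∩ Vanya ∩ Tomás ∩ Arjun ∩ Alice ∩ Wei: 09:15-10:30, 12:15-13:45.
So the common availability across everyone is 09:15-10:30, 12:15-13:45.
The longest is 12:15-13:45 at 90 minutes.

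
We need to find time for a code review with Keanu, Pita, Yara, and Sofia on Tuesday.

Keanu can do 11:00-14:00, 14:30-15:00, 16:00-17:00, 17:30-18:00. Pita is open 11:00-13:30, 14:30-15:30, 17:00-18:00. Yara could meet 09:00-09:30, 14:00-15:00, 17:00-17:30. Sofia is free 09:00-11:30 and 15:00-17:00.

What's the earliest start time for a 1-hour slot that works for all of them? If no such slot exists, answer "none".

none

Keanu ∩ Pita: 11:00-13:30, 14:30-15:00, 17:30-18:00.
Keanu ∩ Pita ∩ Yara: 14:30-15:00.
Keanu ∩ Pita ∩ Yara ∩ Sofia: ∅.
There is no time when everyone is free.
No common window is at least 60 minutes long.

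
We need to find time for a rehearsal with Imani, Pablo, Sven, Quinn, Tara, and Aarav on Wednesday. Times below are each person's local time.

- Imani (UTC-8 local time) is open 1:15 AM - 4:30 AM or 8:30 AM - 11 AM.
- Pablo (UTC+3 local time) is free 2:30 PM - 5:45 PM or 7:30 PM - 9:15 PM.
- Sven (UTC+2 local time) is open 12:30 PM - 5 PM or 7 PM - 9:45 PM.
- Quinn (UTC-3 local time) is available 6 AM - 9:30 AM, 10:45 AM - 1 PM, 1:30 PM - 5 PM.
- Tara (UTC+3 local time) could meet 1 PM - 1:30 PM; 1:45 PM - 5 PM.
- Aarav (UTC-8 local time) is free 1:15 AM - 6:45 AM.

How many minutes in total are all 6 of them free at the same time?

Imani in UTC: 09:15-12:30, 16:30-19:00 (add 8h to convert from UTC-8).
Pablo in UTC: 11:30-14:45, 16:30-18:15 (subtract 3h to convert from UTC+3).
Sven in UTC: 10:30-15:00, 17:00-19:45 (subtract 2h to convert from UTC+2).
Quinn in UTC: 09:00-12:30, 13:45-16:00, 16:30-20:00 (add 3h to convert from UTC-3).
Tara in UTC: 10:00-10:30, 10:45-14:00 (subtract 3h to convert from UTC+3).
Aarav in UTC: 09:15-14:45 (add 8h to convert from UTC-8).
Imani ∩ Pablo: 11:30-12:30, 16:30-18:15.
Imani ∩ Pablo ∩ Sven: 11:30-12:30, 17:00-18:15.
Imani ∩ Pablo ∩ Sven ∩ Quinn: 11:30-12:30, 17:00-18:15.
Imani ∩ Pablo ∩ Sven ∩ Quinn ∩ Tara: 11:30-12:30.
Imani ∩ Pablo ∩ Sven ∩ Quinn ∩ Tara ∩ Aarav: 11:30-12:30.
So the common availability across everyone is 11:30-12:30.
That's a single block of 60 minutes.

60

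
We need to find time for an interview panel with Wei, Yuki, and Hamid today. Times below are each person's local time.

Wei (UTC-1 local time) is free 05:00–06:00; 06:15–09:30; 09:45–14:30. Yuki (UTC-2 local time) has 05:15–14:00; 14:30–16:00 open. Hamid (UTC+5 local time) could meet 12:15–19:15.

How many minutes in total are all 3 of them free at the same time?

405

Wei in UTC: 06:00-07:00, 07:15-10:30, 10:45-15:30 (add 1h to convert from UTC-1).
Yuki in UTC: 07:15-16:00, 16:30-18:00 (add 2h to convert from UTC-2).
Hamid in UTC: 07:15-14:15 (subtract 5h to convert from UTC+5).
Wei ∩ Yuki: 07:15-10:30, 10:45-15:30.
Wei ∩ Yuki ∩ Hamid: 07:15-10:30, 10:45-14:15.
Summing the common windows: 195 + 210 = 405 minutes.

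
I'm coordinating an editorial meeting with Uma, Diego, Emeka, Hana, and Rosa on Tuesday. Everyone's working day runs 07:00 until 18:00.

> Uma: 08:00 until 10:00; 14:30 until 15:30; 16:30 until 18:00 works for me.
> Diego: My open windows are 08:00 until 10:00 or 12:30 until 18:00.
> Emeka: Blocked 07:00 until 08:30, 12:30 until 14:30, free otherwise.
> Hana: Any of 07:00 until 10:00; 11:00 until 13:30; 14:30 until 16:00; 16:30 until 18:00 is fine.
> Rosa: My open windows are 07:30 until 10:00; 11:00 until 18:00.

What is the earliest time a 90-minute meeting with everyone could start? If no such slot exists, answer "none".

Uma free: 08:00-10:00, 14:30-15:30, 16:30-18:00.
Diego free: 08:00-10:00, 12:30-18:00.
Emeka free: 08:30-12:30, 14:30-18:00 (invert busy blocks within the working day).
Hana free: 07:00-10:00, 11:00-13:30, 14:30-16:00, 16:30-18:00.
Rosa free: 07:30-10:00, 11:00-18:00.
Uma ∩ Diego: 08:00-10:00, 14:30-15:30, 16:30-18:00.
Uma ∩ Diego ∩ Emeka: 08:30-10:00, 14:30-15:30, 16:30-18:00.
Uma ∩ Diego ∩ Emeka ∩ Hana: 08:30-10:00, 14:30-15:30, 16:30-18:00.
Uma ∩ Diego ∩ Emeka ∩ Hana ∩ Rosa: 08:30-10:00, 14:30-15:30, 16:30-18:00.
The first common window of at least 90 minutes is 08:30-10:00, so the earliest start is 08:30.

08:30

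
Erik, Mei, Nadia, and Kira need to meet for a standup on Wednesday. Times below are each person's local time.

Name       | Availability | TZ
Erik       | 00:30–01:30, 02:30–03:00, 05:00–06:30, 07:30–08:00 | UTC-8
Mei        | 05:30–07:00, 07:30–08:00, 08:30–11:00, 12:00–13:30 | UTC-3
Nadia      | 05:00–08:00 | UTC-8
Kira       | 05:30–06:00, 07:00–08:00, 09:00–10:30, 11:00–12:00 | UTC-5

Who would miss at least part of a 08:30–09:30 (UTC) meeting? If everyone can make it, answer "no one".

Kira, Nadia

Erik in UTC: 08:30-09:30, 10:30-11:00, 13:00-14:30, 15:30-16:00 (add 8h to convert from UTC-8).
Mei in UTC: 08:30-10:00, 10:30-11:00, 11:30-14:00, 15:00-16:30 (add 3h to convert from UTC-3).
Nadia in UTC: 13:00-16:00 (add 8h to convert from UTC-8).
Kira in UTC: 10:30-11:00, 12:00-13:00, 14:00-15:30, 16:00-17:00 (add 5h to convert from UTC-5).
Erik: free for 08:30-09:30. Mei: free for 08:30-09:30. Nadia: not fully free for 08:30-09:30. Kira: not fully free for 08:30-09:30.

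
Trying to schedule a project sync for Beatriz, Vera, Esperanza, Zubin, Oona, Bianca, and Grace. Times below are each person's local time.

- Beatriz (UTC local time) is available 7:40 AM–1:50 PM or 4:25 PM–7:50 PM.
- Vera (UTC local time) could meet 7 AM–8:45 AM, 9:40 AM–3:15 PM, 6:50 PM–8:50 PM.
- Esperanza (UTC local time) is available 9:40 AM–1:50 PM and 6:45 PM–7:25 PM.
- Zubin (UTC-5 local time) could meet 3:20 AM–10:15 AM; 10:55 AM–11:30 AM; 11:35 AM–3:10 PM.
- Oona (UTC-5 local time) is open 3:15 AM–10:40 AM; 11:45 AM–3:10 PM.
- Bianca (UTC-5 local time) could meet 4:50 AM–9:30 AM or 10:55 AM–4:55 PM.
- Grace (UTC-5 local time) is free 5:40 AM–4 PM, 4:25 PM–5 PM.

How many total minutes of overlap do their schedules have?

225

Beatriz in UTC: 07:40-13:50, 16:25-19:50.
Vera in UTC: 07:00-08:45, 09:40-15:15, 18:50-20:50.
Esperanza in UTC: 09:40-13:50, 18:45-19:25.
Zubin in UTC: 08:20-15:15, 15:55-16:30, 16:35-20:10 (add 5h to convert from UTC-5).
Oona in UTC: 08:15-15:40, 16:45-20:10 (add 5h to convert from UTC-5).
Bianca in UTC: 09:50-14:30, 15:55-21:55 (add 5h to convert from UTC-5).
Grace in UTC: 10:40-21:00, 21:25-22:00 (add 5h to convert from UTC-5).
Beatriz ∩ Vera: 07:40-08:45, 09:40-13:50, 18:50-19:50.
Beatriz ∩ Vera ∩ Esperanza: 09:40-13:50, 18:50-19:25.
Beatriz ∩ Vera ∩ Esperanza ∩ Zubin: 09:40-13:50, 18:50-19:25.
Beatriz ∩ Vera ∩ Esperanza ∩ Zubin ∩ Oona: 09:40-13:50, 18:50-19:25.
Beatriz ∩ Vera ∩ Esperanza ∩ Zubin ∩ Oona ∩ Bianca: 09:50-13:50, 18:50-19:25.
Beatriz ∩ Vera ∩ Esperanza ∩ Zubin ∩ Oona ∩ Bianca ∩ Grace: 10:40-13:50, 18:50-19:25.
Summing the common windows: 190 + 35 = 225 minutes.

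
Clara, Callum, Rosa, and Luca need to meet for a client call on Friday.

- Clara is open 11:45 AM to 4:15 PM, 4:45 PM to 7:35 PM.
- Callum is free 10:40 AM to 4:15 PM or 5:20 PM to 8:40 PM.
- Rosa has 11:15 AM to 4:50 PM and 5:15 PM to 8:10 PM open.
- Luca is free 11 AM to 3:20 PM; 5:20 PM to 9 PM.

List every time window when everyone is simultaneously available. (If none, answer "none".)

11:45-15:20, 17:20-19:35

Clara ∩ Callum: 11:45-16:15, 17:20-19:35.
Clara ∩ Callum ∩ Rosa: 11:45-16:15, 17:20-19:35.
Clara ∩ Callum ∩ Rosa ∩ Luca: 11:45-15:20, 17:20-19:35.
So the common availability across everyone is 11:45-15:20, 17:20-19:35.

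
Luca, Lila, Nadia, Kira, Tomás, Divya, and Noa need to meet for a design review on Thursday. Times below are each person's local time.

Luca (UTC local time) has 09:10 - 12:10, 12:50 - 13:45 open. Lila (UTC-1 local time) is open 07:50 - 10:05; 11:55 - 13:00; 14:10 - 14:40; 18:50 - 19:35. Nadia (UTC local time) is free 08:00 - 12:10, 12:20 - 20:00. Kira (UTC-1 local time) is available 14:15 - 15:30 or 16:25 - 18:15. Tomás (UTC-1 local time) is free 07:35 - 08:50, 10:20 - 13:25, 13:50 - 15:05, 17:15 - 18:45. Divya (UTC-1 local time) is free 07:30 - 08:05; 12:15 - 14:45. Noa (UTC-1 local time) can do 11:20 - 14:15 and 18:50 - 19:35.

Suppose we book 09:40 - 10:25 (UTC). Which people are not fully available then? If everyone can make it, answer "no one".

Divya, Kira, Noa, Tomás

Luca in UTC: 09:10-12:10, 12:50-13:45.
Lila in UTC: 08:50-11:05, 12:55-14:00, 15:10-15:40, 19:50-20:35 (add 1h to convert from UTC-1).
Nadia in UTC: 08:00-12:10, 12:20-20:00.
Kira in UTC: 15:15-16:30, 17:25-19:15 (add 1h to convert from UTC-1).
Tomás in UTC: 08:35-09:50, 11:20-14:25, 14:50-16:05, 18:15-19:45 (add 1h to convert from UTC-1).
Divya in UTC: 08:30-09:05, 13:15-15:45 (add 1h to convert from UTC-1).
Noa in UTC: 12:20-15:15, 19:50-20:35 (add 1h to convert from UTC-1).
Luca: free for 09:40-10:25. Lila: free for 09:40-10:25. Nadia: free for 09:40-10:25. Kira: not fully free for 09:40-10:25. Tomás: not fully free for 09:40-10:25. Divya: not fully free for 09:40-10:25. Noa: not fully free for 09:40-10:25.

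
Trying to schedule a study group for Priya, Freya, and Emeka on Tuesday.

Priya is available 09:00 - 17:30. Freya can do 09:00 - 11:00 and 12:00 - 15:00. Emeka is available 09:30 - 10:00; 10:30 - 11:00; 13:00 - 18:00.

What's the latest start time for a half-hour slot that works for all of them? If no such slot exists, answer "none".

14:30

Priya ∩ Freya: 09:00-11:00, 12:00-15:00.
Priya ∩ Freya ∩ Emeka: 09:30-10:00, 10:30-11:00, 13:00-15:00.
The last common window of at least 30 minutes is 13:00-15:00; a 30-minute meeting can start as late as 14:30 and still end by 15:00.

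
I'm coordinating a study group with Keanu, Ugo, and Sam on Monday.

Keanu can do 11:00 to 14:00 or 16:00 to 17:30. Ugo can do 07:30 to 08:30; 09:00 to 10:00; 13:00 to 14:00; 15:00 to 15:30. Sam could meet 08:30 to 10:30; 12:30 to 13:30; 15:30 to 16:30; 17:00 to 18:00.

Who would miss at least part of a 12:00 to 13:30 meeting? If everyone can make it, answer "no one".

Keanu: free for 12:00-13:30. Ugo: not fully free for 12:00-13:30. Sam: not fully free for 12:00-13:30.

Sam, Ugo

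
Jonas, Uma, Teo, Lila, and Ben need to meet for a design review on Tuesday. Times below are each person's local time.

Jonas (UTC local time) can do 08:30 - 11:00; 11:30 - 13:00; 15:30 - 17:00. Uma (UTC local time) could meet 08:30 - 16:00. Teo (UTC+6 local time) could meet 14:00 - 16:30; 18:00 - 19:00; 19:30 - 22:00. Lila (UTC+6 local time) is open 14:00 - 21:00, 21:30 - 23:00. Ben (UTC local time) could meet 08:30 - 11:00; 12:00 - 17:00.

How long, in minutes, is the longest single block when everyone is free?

Jonas in UTC: 08:30-11:00, 11:30-13:00, 15:30-17:00.
Uma in UTC: 08:30-16:00.
Teo in UTC: 08:00-10:30, 12:00-13:00, 13:30-16:00 (subtract 6h to convert from UTC+6).
Lila in UTC: 08:00-15:00, 15:30-17:00 (subtract 6h to convert from UTC+6).
Ben in UTC: 08:30-11:00, 12:00-17:00.
Jonas ∩ Uma: 08:30-11:00, 11:30-13:00, 15:30-16:00.
Jonas ∩ Uma ∩ Teo: 08:30-10:30, 12:00-13:00, 15:30-16:00.
Jonas ∩ Uma ∩ Teo ∩ Lila: 08:30-10:30, 12:00-13:00, 15:30-16:00.
Jonas ∩ Uma ∩ Teo ∩ Lila ∩ Ben: 08:30-10:30, 12:00-13:00, 15:30-16:00.
So the common availability across everyone is 08:30-10:30, 12:00-13:00, 15:30-16:00.
The longest is 08:30-10:30 at 120 minutes.

120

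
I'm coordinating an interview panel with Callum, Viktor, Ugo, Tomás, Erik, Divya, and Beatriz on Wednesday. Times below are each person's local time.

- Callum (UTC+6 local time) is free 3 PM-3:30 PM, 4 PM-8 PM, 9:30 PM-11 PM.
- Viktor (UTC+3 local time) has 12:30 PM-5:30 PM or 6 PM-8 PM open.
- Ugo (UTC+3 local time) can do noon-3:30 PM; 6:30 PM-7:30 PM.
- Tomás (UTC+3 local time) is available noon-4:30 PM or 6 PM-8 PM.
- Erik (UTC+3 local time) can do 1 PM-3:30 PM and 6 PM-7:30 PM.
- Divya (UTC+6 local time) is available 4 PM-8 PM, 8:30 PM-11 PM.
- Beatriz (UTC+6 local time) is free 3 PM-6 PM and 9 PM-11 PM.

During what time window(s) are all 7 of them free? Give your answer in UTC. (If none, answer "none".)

Callum in UTC: 09:00-09:30, 10:00-14:00, 15:30-17:00 (subtract 6h to convert from UTC+6).
Viktor in UTC: 09:30-14:30, 15:00-17:00 (subtract 3h to convert from UTC+3).
Ugo in UTC: 09:00-12:30, 15:30-16:30 (subtract 3h to convert from UTC+3).
Tomás in UTC: 09:00-13:30, 15:00-17:00 (subtract 3h to convert from UTC+3).
Erik in UTC: 10:00-12:30, 15:00-16:30 (subtract 3h to convert from UTC+3).
Divya in UTC: 10:00-14:00, 14:30-17:00 (subtract 6h to convert from UTC+6).
Beatriz in UTC: 09:00-12:00, 15:00-17:00 (subtract 6h to convert from UTC+6).
Callum ∩ Viktor: 10:00-14:00, 15:30-17:00.
Callum ∩ Viktor ∩ Ugo: 10:00-12:30, 15:30-16:30.
Callum ∩ Viktor ∩ Ugo ∩ Tomás: 10:00-12:30, 15:30-16:30.
Callum ∩ Viktor ∩ Ugo ∩ Tomás ∩ Erik: 10:00-12:30, 15:30-16:30.
Callum ∩ Viktor ∩ Ugo ∩ Tomás ∩ Erik ∩ Divya: 10:00-12:30, 15:30-16:30.
Callum ∩ Viktor ∩ Ugo ∩ Tomás ∩ Erik ∩ Divya ∩ Beatriz: 10:00-12:00, 15:30-16:30.
So the common availability across everyone is 10:00-12:00, 15:30-16:30.

10:00-12:00, 15:30-16:30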